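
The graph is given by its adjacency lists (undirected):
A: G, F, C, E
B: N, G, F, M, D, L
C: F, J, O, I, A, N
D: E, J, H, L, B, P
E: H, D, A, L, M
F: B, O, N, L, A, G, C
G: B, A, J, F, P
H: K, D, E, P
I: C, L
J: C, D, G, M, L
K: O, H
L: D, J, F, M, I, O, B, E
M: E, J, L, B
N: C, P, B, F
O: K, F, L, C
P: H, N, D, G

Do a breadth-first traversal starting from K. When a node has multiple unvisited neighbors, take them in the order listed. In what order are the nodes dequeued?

Visit K; enqueue O, H → queue [O, H]
Visit O; enqueue F, L, C → queue [H, F, L, C]
Visit H; enqueue D, E, P → queue [F, L, C, D, E, P]
Visit F; enqueue B, N, A, G → queue [L, C, D, E, P, B, N, A, G]
Visit L; enqueue J, M, I → queue [C, D, E, P, B, N, A, G, J, M, I]
Visit C → queue [D, E, P, B, N, A, G, J, M, I]
Visit D → queue [E, P, B, N, A, G, J, M, I]
Visit E → queue [P, B, N, A, G, J, M, I]
Visit P → queue [B, N, A, G, J, M, I]
Visit B → queue [N, A, G, J, M, I]
Visit N → queue [A, G, J, M, I]
Visit A → queue [G, J, M, I]
Visit G → queue [J, M, I]
Visit J → queue [M, I]
Visit M → queue [I]
Visit I → queue []

K -> O -> H -> F -> L -> C -> D -> E -> P -> B -> N -> A -> G -> J -> M -> I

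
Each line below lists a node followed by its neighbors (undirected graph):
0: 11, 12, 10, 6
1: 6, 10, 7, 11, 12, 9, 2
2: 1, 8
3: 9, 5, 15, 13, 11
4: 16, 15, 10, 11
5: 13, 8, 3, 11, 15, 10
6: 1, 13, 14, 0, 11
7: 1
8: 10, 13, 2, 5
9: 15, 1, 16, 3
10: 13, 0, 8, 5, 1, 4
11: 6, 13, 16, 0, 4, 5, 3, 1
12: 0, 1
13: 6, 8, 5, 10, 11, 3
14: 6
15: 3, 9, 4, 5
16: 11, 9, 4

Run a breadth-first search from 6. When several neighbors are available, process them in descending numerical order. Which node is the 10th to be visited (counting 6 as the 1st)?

Visit 6; enqueue 14, 13, 11, 1, 0 → queue [14, 13, 11, 1, 0]
Visit 14 → queue [13, 11, 1, 0]
Visit 13; enqueue 10, 8, 5, 3 → queue [11, 1, 0, 10, 8, 5, 3]
Visit 11; enqueue 16, 4 → queue [1, 0, 10, 8, 5, 3, 16, 4]
Visit 1; enqueue 12, 9, 7, 2 → queue [0, 10, 8, 5, 3, 16, 4, 12, 9, 7, 2]
Visit 0 → queue [10, 8, 5, 3, 16, 4, 12, 9, 7, 2]
Visit 10 → queue [8, 5, 3, 16, 4, 12, 9, 7, 2]
Visit 8 → queue [5, 3, 16, 4, 12, 9, 7, 2]
Visit 5; enqueue 15 → queue [3, 16, 4, 12, 9, 7, 2, 15]
Visit 3 → queue [16, 4, 12, 9, 7, 2, 15]
Visit 16 → queue [4, 12, 9, 7, 2, 15]
Visit 4 → queue [12, 9, 7, 2, 15]
Visit 12 → queue [9, 7, 2, 15]
Visit 9 → queue [7, 2, 15]
Visit 7 → queue [2, 15]
Visit 2 → queue [15]
Visit 15 → queue []

Visit order: 6, 14, 13, 11, 1, 0, 10, 8, 5, 3, 16, 4, 12, 9, 7, 2, 15

3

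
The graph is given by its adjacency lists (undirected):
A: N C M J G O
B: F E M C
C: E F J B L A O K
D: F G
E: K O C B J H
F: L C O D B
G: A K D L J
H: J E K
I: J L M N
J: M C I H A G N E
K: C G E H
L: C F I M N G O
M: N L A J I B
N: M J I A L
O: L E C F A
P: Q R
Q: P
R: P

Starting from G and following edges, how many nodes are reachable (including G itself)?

BFS from G visits: G, A, K, D, L, J, N, C, M, O, E, H, F, I, B
Reachable nodes: 15 of 18 total.

15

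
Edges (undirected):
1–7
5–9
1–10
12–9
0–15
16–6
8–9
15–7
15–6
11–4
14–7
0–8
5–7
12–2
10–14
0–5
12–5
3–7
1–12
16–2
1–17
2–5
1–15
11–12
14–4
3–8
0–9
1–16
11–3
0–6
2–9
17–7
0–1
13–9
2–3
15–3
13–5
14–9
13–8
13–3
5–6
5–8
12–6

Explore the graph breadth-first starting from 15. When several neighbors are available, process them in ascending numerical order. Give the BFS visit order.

15 0 1 3 6 7 5 8 9 10 12 16 17 2 11 13 14 4

Visit 15; enqueue 0, 1, 3, 6, 7 → queue [0, 1, 3, 6, 7]
Visit 0; enqueue 5, 8, 9 → queue [1, 3, 6, 7, 5, 8, 9]
Visit 1; enqueue 10, 12, 16, 17 → queue [3, 6, 7, 5, 8, 9, 10, 12, 16, 17]
Visit 3; enqueue 2, 11, 13 → queue [6, 7, 5, 8, 9, 10, 12, 16, 17, 2, 11, 13]
Visit 6 → queue [7, 5, 8, 9, 10, 12, 16, 17, 2, 11, 13]
Visit 7; enqueue 14 → queue [5, 8, 9, 10, 12, 16, 17, 2, 11, 13, 14]
Visit 5 → queue [8, 9, 10, 12, 16, 17, 2, 11, 13, 14]
Visit 8 → queue [9, 10, 12, 16, 17, 2, 11, 13, 14]
Visit 9 → queue [10, 12, 16, 17, 2, 11, 13, 14]
Visit 10 → queue [12, 16, 17, 2, 11, 13, 14]
Visit 12 → queue [16, 17, 2, 11, 13, 14]
Visit 16 → queue [17, 2, 11, 13, 14]
Visit 17 → queue [2, 11, 13, 14]
Visit 2 → queue [11, 13, 14]
Visit 11; enqueue 4 → queue [13, 14, 4]
Visit 13 → queue [14, 4]
Visit 14 → queue [4]
Visit 4 → queue []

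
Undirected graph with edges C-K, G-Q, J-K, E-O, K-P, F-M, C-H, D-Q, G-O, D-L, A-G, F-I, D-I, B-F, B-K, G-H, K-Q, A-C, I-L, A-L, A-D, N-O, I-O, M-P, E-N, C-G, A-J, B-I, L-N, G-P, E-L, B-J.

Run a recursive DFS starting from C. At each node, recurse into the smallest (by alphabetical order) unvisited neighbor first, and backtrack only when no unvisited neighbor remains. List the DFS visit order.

Visit C
C → A
A → D
D → I
I → B
B → F
F → M
M → P
P → G
G → H
G → O
O → E
E → L
L → N
G → Q
Q → K
K → J

C, A, D, I, B, F, M, P, G, H, O, E, L, N, Q, K, J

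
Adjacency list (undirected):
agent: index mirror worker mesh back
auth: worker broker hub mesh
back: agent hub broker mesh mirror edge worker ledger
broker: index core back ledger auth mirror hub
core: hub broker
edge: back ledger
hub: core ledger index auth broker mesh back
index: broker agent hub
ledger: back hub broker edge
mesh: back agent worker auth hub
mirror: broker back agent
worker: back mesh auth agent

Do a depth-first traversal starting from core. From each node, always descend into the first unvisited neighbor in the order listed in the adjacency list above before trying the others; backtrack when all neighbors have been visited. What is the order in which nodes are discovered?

core, hub, ledger, back, agent, index, broker, auth, worker, mesh, mirror, edge

Visit core
core → hub
hub → ledger
ledger → back
back → agent
agent → index
index → broker
broker → auth
auth → worker
worker → mesh
broker → mirror
back → edge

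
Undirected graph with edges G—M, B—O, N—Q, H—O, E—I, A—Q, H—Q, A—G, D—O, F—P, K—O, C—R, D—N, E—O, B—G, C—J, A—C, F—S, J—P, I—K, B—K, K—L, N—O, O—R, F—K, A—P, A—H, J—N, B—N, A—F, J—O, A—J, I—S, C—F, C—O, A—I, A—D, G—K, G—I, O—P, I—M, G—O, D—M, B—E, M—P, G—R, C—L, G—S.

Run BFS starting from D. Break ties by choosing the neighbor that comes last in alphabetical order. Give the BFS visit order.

Visit D; enqueue O, N, M, A → queue [O, N, M, A]
Visit O; enqueue R, P, K, J, H, G, E, C, B → queue [N, M, A, R, P, K, J, H, G, E, C, B]
Visit N; enqueue Q → queue [M, A, R, P, K, J, H, G, E, C, B, Q]
Visit M; enqueue I → queue [A, R, P, K, J, H, G, E, C, B, Q, I]
Visit A; enqueue F → queue [R, P, K, J, H, G, E, C, B, Q, I, F]
Visit R → queue [P, K, J, H, G, E, C, B, Q, I, F]
Visit P → queue [K, J, H, G, E, C, B, Q, I, F]
Visit K; enqueue L → queue [J, H, G, E, C, B, Q, I, F, L]
Visit J → queue [H, G, E, C, B, Q, I, F, L]
Visit H → queue [G, E, C, B, Q, I, F, L]
Visit G; enqueue S → queue [E, C, B, Q, I, F, L, S]
Visit E → queue [C, B, Q, I, F, L, S]
Visit C → queue [B, Q, I, F, L, S]
Visit B → queue [Q, I, F, L, S]
Visit Q → queue [I, F, L, S]
Visit I → queue [F, L, S]
Visit F → queue [L, S]
Visit L → queue [S]
Visit S → queue []

D -> O -> N -> M -> A -> R -> P -> K -> J -> H -> G -> E -> C -> B -> Q -> I -> F -> L -> S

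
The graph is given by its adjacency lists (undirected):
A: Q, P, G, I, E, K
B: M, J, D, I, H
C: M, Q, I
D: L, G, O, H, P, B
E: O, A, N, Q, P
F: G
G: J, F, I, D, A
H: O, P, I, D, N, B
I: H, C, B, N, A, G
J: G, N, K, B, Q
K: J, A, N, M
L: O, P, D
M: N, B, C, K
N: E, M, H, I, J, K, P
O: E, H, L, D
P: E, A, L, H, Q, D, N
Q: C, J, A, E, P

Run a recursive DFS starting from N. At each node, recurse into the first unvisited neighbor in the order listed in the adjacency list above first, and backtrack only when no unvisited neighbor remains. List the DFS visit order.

N → E → O → H → P → A → Q → C → M → B → J → G → F → I → D → L → K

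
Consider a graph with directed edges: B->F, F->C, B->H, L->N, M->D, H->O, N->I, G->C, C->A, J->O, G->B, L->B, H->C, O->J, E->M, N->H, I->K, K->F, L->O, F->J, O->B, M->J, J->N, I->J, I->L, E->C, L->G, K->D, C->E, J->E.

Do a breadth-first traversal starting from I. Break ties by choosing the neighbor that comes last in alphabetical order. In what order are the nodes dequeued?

I, L, K, J, O, N, G, B, F, D, E, H, C, M, A

Visit I; enqueue L, K, J → queue [L, K, J]
Visit L; enqueue O, N, G, B → queue [K, J, O, N, G, B]
Visit K; enqueue F, D → queue [J, O, N, G, B, F, D]
Visit J; enqueue E → queue [O, N, G, B, F, D, E]
Visit O → queue [N, G, B, F, D, E]
Visit N; enqueue H → queue [G, B, F, D, E, H]
Visit G; enqueue C → queue [B, F, D, E, H, C]
Visit B → queue [F, D, E, H, C]
Visit F → queue [D, E, H, C]
Visit D → queue [E, H, C]
Visit E; enqueue M → queue [H, C, M]
Visit H → queue [C, M]
Visit C; enqueue A → queue [M, A]
Visit M → queue [A]
Visit A → queue []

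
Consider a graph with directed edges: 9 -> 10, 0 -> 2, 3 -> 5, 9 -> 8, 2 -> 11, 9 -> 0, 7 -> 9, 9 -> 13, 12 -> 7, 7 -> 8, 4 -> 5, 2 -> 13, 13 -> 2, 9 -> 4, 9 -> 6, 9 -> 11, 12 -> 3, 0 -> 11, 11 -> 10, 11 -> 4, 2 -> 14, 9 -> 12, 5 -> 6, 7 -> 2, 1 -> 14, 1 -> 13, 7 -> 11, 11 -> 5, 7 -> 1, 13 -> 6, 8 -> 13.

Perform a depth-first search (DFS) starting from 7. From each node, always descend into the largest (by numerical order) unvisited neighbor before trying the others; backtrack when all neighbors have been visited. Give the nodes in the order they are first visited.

Visit 7
7 → 11
11 → 10
11 → 5
5 → 6
11 → 4
7 → 9
9 → 13
13 → 2
2 → 14
9 → 12
12 → 3
9 → 8
9 → 0
7 → 1

7 11 10 5 6 4 9 13 2 14 12 3 8 0 1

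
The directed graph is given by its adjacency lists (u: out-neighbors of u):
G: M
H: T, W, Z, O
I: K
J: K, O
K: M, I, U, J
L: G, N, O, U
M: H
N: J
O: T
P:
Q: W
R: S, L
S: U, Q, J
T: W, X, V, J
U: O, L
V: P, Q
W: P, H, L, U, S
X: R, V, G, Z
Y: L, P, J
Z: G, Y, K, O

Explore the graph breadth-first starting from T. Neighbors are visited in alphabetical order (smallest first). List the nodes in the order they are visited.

T J V W X K O P Q H L S U G R Z I M N Y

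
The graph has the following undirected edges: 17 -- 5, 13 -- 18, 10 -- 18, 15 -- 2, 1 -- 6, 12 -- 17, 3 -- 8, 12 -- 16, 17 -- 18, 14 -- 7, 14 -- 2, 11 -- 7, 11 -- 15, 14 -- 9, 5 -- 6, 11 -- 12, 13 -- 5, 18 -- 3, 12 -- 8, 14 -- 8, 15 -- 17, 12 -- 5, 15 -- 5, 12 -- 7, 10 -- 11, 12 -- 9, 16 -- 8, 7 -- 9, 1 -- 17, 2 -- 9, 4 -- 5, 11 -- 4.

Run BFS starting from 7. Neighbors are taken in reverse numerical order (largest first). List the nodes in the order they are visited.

Visit 7; enqueue 14, 12, 11, 9 → queue [14, 12, 11, 9]
Visit 14; enqueue 8, 2 → queue [12, 11, 9, 8, 2]
Visit 12; enqueue 17, 16, 5 → queue [11, 9, 8, 2, 17, 16, 5]
Visit 11; enqueue 15, 10, 4 → queue [9, 8, 2, 17, 16, 5, 15, 10, 4]
Visit 9 → queue [8, 2, 17, 16, 5, 15, 10, 4]
Visit 8; enqueue 3 → queue [2, 17, 16, 5, 15, 10, 4, 3]
Visit 2 → queue [17, 16, 5, 15, 10, 4, 3]
Visit 17; enqueue 18, 1 → queue [16, 5, 15, 10, 4, 3, 18, 1]
Visit 16 → queue [5, 15, 10, 4, 3, 18, 1]
Visit 5; enqueue 13, 6 → queue [15, 10, 4, 3, 18, 1, 13, 6]
Visit 15 → queue [10, 4, 3, 18, 1, 13, 6]
Visit 10 → queue [4, 3, 18, 1, 13, 6]
Visit 4 → queue [3, 18, 1, 13, 6]
Visit 3 → queue [18, 1, 13, 6]
Visit 18 → queue [1, 13, 6]
Visit 1 → queue [13, 6]
Visit 13 → queue [6]
Visit 6 → queue []

7, 14, 12, 11, 9, 8, 2, 17, 16, 5, 15, 10, 4, 3, 18, 1, 13, 6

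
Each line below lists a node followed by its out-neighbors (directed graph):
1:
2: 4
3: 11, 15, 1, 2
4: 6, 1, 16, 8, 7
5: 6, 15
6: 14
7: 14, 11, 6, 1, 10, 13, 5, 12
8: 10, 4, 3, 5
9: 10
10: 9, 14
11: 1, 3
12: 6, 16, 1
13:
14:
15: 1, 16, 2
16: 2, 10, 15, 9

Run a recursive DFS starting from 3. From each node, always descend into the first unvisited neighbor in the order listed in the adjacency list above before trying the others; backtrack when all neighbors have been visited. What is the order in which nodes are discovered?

3 -> 11 -> 1 -> 15 -> 16 -> 2 -> 4 -> 6 -> 14 -> 8 -> 10 -> 9 -> 5 -> 7 -> 13 -> 12

Visit 3
3 → 11
11 → 1
3 → 15
15 → 16
16 → 2
2 → 4
4 → 6
6 → 14
4 → 8
8 → 10
10 → 9
8 → 5
4 → 7
7 → 13
7 → 12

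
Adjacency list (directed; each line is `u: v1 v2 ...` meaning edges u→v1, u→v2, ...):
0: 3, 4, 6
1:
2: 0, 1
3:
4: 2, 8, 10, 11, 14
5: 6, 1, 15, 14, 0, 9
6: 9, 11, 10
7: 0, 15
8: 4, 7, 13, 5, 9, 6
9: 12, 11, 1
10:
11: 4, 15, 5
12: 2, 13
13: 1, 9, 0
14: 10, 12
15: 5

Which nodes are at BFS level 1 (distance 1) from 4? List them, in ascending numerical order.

Level 0: 4
Level 1: 2, 8, 10, 11, 14
Level 2: 0, 1, 5, 6, 7, 9, 12, 13, 15
Level 3: 3

2, 8, 10, 11, 14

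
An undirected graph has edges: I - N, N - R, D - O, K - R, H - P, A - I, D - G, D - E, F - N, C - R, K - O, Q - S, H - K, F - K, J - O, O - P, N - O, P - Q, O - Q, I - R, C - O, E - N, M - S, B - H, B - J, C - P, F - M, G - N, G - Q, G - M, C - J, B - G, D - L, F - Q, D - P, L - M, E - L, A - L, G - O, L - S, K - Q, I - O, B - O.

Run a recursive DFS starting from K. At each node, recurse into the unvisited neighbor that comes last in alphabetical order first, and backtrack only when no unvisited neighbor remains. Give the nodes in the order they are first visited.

Visit K
K → R
R → N
N → O
O → Q
Q → S
S → M
M → L
L → E
E → D
D → P
P → H
H → B
B → J
J → C
B → G
L → A
A → I
M → F

K R N O Q S M L E D P H B J C G A I F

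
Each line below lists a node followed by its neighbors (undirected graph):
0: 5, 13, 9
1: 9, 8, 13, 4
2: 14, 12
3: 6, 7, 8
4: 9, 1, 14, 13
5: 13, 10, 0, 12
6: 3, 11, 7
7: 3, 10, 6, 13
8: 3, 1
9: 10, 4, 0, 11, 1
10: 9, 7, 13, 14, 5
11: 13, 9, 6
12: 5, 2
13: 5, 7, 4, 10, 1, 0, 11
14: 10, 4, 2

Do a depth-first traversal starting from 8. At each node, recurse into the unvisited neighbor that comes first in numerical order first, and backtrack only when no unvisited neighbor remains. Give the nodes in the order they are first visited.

8, 1, 4, 9, 0, 5, 10, 7, 3, 6, 11, 13, 14, 2, 12

Visit 8
8 → 1
1 → 4
4 → 9
9 → 0
0 → 5
5 → 10
10 → 7
7 → 3
3 → 6
6 → 11
11 → 13
10 → 14
14 → 2
2 → 12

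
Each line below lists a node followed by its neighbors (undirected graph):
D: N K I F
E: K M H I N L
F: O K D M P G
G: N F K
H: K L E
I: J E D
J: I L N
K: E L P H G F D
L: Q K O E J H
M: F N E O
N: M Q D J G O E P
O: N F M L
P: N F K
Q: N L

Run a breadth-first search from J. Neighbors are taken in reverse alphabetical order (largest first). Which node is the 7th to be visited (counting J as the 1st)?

O

Visit J; enqueue N, L, I → queue [N, L, I]
Visit N; enqueue Q, P, O, M, G, E, D → queue [L, I, Q, P, O, M, G, E, D]
Visit L; enqueue K, H → queue [I, Q, P, O, M, G, E, D, K, H]
Visit I → queue [Q, P, O, M, G, E, D, K, H]
Visit Q → queue [P, O, M, G, E, D, K, H]
Visit P; enqueue F → queue [O, M, G, E, D, K, H, F]
Visit O → queue [M, G, E, D, K, H, F]
Visit M → queue [G, E, D, K, H, F]
Visit G → queue [E, D, K, H, F]
Visit E → queue [D, K, H, F]
Visit D → queue [K, H, F]
Visit K → queue [H, F]
Visit H → queue [F]
Visit F → queue []

Visit order: J, N, L, I, Q, P, O, M, G, E, D, K, H, F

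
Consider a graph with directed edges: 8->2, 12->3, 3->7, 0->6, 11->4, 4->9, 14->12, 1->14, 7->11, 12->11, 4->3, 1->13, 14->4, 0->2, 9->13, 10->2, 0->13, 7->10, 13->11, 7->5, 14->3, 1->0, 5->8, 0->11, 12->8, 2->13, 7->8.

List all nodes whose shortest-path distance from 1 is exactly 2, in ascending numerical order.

Level 0: 1
Level 1: 0, 13, 14
Level 2: 2, 3, 4, 6, 11, 12
Level 3: 7, 8, 9
Level 4: 5, 10

2, 3, 4, 6, 11, 12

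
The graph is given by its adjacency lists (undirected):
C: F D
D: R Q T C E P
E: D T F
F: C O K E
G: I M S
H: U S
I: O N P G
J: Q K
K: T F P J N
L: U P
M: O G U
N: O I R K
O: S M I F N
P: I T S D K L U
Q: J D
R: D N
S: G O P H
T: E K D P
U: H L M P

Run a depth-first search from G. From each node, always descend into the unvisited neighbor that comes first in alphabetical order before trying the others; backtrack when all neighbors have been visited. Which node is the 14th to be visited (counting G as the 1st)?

Visit G
G → I
I → N
N → K
K → F
F → C
C → D
D → E
E → T
T → P
P → L
L → U
U → H
H → S
S → O
O → M
D → Q
Q → J
D → R

Visit order: G, I, N, K, F, C, D, E, T, P, L, U, H, S, O, M, Q, J, R

S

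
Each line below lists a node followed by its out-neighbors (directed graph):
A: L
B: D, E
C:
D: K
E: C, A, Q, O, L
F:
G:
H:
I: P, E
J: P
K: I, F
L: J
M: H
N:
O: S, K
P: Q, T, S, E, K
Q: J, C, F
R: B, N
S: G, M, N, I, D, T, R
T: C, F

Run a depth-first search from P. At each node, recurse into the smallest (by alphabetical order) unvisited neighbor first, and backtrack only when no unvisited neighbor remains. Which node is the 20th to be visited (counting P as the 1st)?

Visit P
P → E
E → A
A → L
L → J
E → C
E → O
O → K
K → F
K → I
O → S
S → D
S → G
S → M
M → H
S → N
S → R
R → B
S → T
E → Q

Visit order: P, E, A, L, J, C, O, K, F, I, S, D, G, M, H, N, R, B, T, Q

Q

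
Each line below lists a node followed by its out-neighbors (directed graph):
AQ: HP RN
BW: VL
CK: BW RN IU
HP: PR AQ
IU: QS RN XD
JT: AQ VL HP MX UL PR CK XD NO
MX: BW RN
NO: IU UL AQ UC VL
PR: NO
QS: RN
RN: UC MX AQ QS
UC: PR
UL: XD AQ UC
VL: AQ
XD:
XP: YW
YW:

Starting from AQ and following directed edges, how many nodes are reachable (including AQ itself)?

13

BFS from AQ visits: AQ, HP, RN, PR, MX, QS, UC, NO, BW, IU, UL, VL, XD
Reachable nodes: 13 of 17 total.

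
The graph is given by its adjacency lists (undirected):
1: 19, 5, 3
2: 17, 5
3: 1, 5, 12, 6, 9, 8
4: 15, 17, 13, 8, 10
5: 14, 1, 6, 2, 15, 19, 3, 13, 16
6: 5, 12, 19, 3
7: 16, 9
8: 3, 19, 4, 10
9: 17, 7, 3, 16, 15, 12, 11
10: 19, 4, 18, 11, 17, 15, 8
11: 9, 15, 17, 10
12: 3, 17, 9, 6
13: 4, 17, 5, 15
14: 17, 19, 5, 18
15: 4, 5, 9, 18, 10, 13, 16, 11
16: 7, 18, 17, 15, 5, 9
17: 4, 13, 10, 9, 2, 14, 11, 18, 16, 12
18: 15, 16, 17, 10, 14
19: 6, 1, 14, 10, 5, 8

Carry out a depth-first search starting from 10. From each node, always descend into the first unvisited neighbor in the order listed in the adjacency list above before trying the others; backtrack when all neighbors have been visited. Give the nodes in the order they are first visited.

10, 19, 6, 5, 14, 17, 4, 15, 9, 7, 16, 18, 3, 1, 12, 8, 11, 13, 2

Visit 10
10 → 19
19 → 6
6 → 5
5 → 14
14 → 17
17 → 4
4 → 15
15 → 9
9 → 7
7 → 16
16 → 18
9 → 3
3 → 1
3 → 12
3 → 8
9 → 11
15 → 13
17 → 2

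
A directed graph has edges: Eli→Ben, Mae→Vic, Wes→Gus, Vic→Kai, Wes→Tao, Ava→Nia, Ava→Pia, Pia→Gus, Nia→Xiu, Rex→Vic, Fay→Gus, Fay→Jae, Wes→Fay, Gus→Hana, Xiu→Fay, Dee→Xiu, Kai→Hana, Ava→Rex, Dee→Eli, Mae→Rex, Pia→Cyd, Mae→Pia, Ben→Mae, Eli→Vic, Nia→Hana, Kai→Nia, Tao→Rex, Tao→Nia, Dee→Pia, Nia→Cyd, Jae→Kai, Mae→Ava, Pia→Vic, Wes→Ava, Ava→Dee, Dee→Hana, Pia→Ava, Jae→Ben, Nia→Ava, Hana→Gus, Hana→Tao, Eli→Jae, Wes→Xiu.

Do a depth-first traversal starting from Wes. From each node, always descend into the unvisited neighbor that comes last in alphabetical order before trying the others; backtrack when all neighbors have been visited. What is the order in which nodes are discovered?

Visit Wes
Wes → Xiu
Xiu → Fay
Fay → Jae
Jae → Kai
Kai → Nia
Nia → Hana
Hana → Tao
Tao → Rex
Rex → Vic
Hana → Gus
Nia → Cyd
Nia → Ava
Ava → Pia
Ava → Dee
Dee → Eli
Eli → Ben
Ben → Mae

Wes → Xiu → Fay → Jae → Kai → Nia → Hana → Tao → Rex → Vic → Gus → Cyd → Ava → Pia → Dee → Eli → Ben → Mae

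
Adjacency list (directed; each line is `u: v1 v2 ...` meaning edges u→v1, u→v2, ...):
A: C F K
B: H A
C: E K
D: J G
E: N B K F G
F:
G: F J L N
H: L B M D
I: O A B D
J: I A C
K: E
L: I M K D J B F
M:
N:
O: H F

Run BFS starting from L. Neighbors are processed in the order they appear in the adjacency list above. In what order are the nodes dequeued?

L -> I -> M -> K -> D -> J -> B -> F -> O -> A -> E -> G -> C -> H -> N

Visit L; enqueue I, M, K, D, J, B, F → queue [I, M, K, D, J, B, F]
Visit I; enqueue O, A → queue [M, K, D, J, B, F, O, A]
Visit M → queue [K, D, J, B, F, O, A]
Visit K; enqueue E → queue [D, J, B, F, O, A, E]
Visit D; enqueue G → queue [J, B, F, O, A, E, G]
Visit J; enqueue C → queue [B, F, O, A, E, G, C]
Visit B; enqueue H → queue [F, O, A, E, G, C, H]
Visit F → queue [O, A, E, G, C, H]
Visit O → queue [A, E, G, C, H]
Visit A → queue [E, G, C, H]
Visit E; enqueue N → queue [G, C, H, N]
Visit G → queue [C, H, N]
Visit C → queue [H, N]
Visit H → queue [N]
Visit N → queue []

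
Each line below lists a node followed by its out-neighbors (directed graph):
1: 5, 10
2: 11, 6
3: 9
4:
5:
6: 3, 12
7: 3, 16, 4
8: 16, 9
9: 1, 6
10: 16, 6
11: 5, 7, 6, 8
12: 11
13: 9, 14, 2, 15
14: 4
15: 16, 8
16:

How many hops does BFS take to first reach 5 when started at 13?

3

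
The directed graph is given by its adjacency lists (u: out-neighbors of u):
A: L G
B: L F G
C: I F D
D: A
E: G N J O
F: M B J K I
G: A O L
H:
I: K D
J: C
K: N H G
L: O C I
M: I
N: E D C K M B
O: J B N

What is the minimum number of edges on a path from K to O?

2

Level 0: K
Level 1: G, H, N
Level 2: A, B, C, D, E, L, M, O
Level 3: F, I, J
O first appears at level 2.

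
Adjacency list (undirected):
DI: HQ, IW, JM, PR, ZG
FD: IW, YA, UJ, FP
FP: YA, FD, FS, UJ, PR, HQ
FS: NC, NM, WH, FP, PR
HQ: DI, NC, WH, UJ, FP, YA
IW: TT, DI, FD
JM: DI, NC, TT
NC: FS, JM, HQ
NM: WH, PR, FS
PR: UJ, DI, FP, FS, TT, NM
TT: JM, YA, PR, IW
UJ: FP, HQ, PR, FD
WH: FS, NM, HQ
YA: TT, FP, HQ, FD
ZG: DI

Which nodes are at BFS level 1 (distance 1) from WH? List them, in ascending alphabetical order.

FS, HQ, NM

Level 0: WH
Level 1: FS, HQ, NM
Level 2: DI, FP, NC, PR, UJ, YA
Level 3: FD, IW, JM, TT, ZG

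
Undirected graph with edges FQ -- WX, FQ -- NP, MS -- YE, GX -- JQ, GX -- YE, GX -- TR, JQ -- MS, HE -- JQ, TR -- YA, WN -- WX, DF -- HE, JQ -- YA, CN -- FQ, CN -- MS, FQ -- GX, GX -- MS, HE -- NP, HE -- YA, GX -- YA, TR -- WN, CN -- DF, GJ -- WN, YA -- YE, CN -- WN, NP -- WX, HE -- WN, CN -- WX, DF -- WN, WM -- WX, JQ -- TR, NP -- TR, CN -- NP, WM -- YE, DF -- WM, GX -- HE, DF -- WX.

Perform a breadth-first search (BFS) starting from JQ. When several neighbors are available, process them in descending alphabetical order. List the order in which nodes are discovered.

Visit JQ; enqueue YA, TR, MS, HE, GX → queue [YA, TR, MS, HE, GX]
Visit YA; enqueue YE → queue [TR, MS, HE, GX, YE]
Visit TR; enqueue WN, NP → queue [MS, HE, GX, YE, WN, NP]
Visit MS; enqueue CN → queue [HE, GX, YE, WN, NP, CN]
Visit HE; enqueue DF → queue [GX, YE, WN, NP, CN, DF]
Visit GX; enqueue FQ → queue [YE, WN, NP, CN, DF, FQ]
Visit YE; enqueue WM → queue [WN, NP, CN, DF, FQ, WM]
Visit WN; enqueue WX, GJ → queue [NP, CN, DF, FQ, WM, WX, GJ]
Visit NP → queue [CN, DF, FQ, WM, WX, GJ]
Visit CN → queue [DF, FQ, WM, WX, GJ]
Visit DF → queue [FQ, WM, WX, GJ]
Visit FQ → queue [WM, WX, GJ]
Visit WM → queue [WX, GJ]
Visit WX → queue [GJ]
Visit GJ → queue []

JQ → YA → TR → MS → HE → GX → YE → WN → NP → CN → DF → FQ → WM → WX → GJ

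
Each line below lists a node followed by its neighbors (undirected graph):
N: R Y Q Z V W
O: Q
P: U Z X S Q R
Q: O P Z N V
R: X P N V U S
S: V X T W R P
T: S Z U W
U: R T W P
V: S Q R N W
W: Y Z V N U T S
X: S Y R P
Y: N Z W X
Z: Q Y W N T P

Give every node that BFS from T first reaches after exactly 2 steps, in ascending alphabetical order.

N, P, Q, R, V, X, Y

Level 0: T
Level 1: S, U, W, Z
Level 2: N, P, Q, R, V, X, Y
Level 3: O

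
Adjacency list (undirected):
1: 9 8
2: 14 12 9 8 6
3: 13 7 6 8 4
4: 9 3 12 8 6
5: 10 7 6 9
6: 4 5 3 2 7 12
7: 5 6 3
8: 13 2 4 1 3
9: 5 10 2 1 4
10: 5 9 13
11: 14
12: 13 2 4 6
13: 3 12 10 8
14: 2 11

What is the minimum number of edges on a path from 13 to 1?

Level 0: 13
Level 1: 3, 8, 10, 12
Level 2: 1, 2, 4, 5, 6, 7, 9
Level 3: 14
Level 4: 11
1 first appears at level 2.

2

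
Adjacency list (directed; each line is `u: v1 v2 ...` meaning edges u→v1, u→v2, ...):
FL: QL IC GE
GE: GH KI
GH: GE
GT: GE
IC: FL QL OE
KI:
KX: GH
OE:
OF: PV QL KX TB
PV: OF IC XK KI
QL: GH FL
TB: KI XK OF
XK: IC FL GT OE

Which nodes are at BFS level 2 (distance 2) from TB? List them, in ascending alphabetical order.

FL, GT, IC, KX, OE, PV, QL

Level 0: TB
Level 1: KI, OF, XK
Level 2: FL, GT, IC, KX, OE, PV, QL
Level 3: GE, GH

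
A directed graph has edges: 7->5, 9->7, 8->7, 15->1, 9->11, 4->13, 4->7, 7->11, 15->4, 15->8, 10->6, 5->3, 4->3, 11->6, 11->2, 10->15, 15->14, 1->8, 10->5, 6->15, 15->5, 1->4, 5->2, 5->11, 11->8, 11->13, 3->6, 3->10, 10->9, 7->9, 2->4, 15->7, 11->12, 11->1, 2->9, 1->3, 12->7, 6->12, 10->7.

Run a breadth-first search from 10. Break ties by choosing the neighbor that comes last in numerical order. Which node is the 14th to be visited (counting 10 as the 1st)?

Visit 10; enqueue 15, 9, 7, 6, 5 → queue [15, 9, 7, 6, 5]
Visit 15; enqueue 14, 8, 4, 1 → queue [9, 7, 6, 5, 14, 8, 4, 1]
Visit 9; enqueue 11 → queue [7, 6, 5, 14, 8, 4, 1, 11]
Visit 7 → queue [6, 5, 14, 8, 4, 1, 11]
Visit 6; enqueue 12 → queue [5, 14, 8, 4, 1, 11, 12]
Visit 5; enqueue 3, 2 → queue [14, 8, 4, 1, 11, 12, 3, 2]
Visit 14 → queue [8, 4, 1, 11, 12, 3, 2]
Visit 8 → queue [4, 1, 11, 12, 3, 2]
Visit 4; enqueue 13 → queue [1, 11, 12, 3, 2, 13]
Visit 1 → queue [11, 12, 3, 2, 13]
Visit 11 → queue [12, 3, 2, 13]
Visit 12 → queue [3, 2, 13]
Visit 3 → queue [2, 13]
Visit 2 → queue [13]
Visit 13 → queue []

Visit order: 10, 15, 9, 7, 6, 5, 14, 8, 4, 1, 11, 12, 3, 2, 13

2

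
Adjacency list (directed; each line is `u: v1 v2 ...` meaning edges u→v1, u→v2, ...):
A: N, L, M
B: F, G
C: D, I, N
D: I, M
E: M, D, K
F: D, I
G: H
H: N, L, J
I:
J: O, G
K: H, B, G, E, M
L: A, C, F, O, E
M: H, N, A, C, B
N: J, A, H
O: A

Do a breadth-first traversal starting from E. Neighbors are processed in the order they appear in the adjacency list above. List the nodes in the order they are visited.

Visit E; enqueue M, D, K → queue [M, D, K]
Visit M; enqueue H, N, A, C, B → queue [D, K, H, N, A, C, B]
Visit D; enqueue I → queue [K, H, N, A, C, B, I]
Visit K; enqueue G → queue [H, N, A, C, B, I, G]
Visit H; enqueue L, J → queue [N, A, C, B, I, G, L, J]
Visit N → queue [A, C, B, I, G, L, J]
Visit A → queue [C, B, I, G, L, J]
Visit C → queue [B, I, G, L, J]
Visit B; enqueue F → queue [I, G, L, J, F]
Visit I → queue [G, L, J, F]
Visit G → queue [L, J, F]
Visit L; enqueue O → queue [J, F, O]
Visit J → queue [F, O]
Visit F → queue [O]
Visit O → queue []

E M D K H N A C B I G L J F O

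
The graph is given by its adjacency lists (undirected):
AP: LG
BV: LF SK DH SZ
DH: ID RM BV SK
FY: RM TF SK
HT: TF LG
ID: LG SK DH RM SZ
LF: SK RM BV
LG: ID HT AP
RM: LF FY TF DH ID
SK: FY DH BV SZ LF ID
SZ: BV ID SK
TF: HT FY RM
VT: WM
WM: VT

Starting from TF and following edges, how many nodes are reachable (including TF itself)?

BFS from TF visits: TF, HT, FY, RM, LG, SK, LF, DH, ID, AP, BV, SZ
Reachable nodes: 12 of 14 total.

12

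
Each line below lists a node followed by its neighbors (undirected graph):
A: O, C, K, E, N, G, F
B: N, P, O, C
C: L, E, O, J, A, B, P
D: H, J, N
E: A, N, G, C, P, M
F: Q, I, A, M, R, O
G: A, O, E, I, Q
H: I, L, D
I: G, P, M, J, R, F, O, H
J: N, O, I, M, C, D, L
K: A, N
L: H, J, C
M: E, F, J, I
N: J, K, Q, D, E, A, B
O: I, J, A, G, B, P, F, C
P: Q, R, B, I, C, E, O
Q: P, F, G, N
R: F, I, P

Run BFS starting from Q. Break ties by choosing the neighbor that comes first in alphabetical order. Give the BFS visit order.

Visit Q; enqueue F, G, N, P → queue [F, G, N, P]
Visit F; enqueue A, I, M, O, R → queue [G, N, P, A, I, M, O, R]
Visit G; enqueue E → queue [N, P, A, I, M, O, R, E]
Visit N; enqueue B, D, J, K → queue [P, A, I, M, O, R, E, B, D, J, K]
Visit P; enqueue C → queue [A, I, M, O, R, E, B, D, J, K, C]
Visit A → queue [I, M, O, R, E, B, D, J, K, C]
Visit I; enqueue H → queue [M, O, R, E, B, D, J, K, C, H]
Visit M → queue [O, R, E, B, D, J, K, C, H]
Visit O → queue [R, E, B, D, J, K, C, H]
Visit R → queue [E, B, D, J, K, C, H]
Visit E → queue [B, D, J, K, C, H]
Visit B → queue [D, J, K, C, H]
Visit D → queue [J, K, C, H]
Visit J; enqueue L → queue [K, C, H, L]
Visit K → queue [C, H, L]
Visit C → queue [H, L]
Visit H → queue [L]
Visit L → queue []

Q, F, G, N, P, A, I, M, O, R, E, B, D, J, K, C, H, L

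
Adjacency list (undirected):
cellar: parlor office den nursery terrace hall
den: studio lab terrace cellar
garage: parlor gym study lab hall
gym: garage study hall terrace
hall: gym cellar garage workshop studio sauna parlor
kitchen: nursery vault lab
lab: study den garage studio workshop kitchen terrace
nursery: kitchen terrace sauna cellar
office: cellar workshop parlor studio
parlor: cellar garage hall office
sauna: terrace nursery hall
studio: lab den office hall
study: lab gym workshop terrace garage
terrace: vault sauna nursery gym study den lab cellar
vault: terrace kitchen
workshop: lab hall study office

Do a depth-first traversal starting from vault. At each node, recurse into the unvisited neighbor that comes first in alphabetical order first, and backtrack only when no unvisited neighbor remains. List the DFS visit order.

vault, kitchen, lab, den, cellar, hall, garage, gym, study, terrace, nursery, sauna, workshop, office, parlor, studio

Visit vault
vault → kitchen
kitchen → lab
lab → den
den → cellar
cellar → hall
hall → garage
garage → gym
gym → study
study → terrace
terrace → nursery
nursery → sauna
study → workshop
workshop → office
office → parlor
office → studio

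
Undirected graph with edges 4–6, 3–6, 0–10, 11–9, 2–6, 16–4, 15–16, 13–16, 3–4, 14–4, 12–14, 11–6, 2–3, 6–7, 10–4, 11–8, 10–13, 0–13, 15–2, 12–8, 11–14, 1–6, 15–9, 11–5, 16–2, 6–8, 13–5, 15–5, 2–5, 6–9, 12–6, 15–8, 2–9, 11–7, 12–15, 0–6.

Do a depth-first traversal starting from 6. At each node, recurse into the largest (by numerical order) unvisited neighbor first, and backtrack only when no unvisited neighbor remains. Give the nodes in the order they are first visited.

6, 12, 15, 16, 13, 10, 4, 14, 11, 9, 2, 5, 3, 8, 7, 0, 1

Visit 6
6 → 12
12 → 15
15 → 16
16 → 13
13 → 10
10 → 4
4 → 14
14 → 11
11 → 9
9 → 2
2 → 5
2 → 3
11 → 8
11 → 7
10 → 0
6 → 1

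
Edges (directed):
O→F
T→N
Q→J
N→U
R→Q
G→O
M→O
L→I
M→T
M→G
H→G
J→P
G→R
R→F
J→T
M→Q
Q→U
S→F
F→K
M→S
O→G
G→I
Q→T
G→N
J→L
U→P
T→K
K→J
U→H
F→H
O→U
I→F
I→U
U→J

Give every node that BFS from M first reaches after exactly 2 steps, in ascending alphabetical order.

Level 0: M
Level 1: G, O, Q, S, T
Level 2: F, I, J, K, N, R, U
Level 3: H, L, P

F, I, J, K, N, R, U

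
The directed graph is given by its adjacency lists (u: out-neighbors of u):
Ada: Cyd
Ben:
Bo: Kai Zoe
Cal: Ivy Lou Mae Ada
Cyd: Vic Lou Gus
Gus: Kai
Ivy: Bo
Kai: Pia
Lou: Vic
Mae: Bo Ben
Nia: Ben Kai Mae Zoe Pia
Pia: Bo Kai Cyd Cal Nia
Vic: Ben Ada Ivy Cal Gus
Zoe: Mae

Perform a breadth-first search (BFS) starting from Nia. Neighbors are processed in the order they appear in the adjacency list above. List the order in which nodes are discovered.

Nia, Ben, Kai, Mae, Zoe, Pia, Bo, Cyd, Cal, Vic, Lou, Gus, Ivy, Ada

Visit Nia; enqueue Ben, Kai, Mae, Zoe, Pia → queue [Ben, Kai, Mae, Zoe, Pia]
Visit Ben → queue [Kai, Mae, Zoe, Pia]
Visit Kai → queue [Mae, Zoe, Pia]
Visit Mae; enqueue Bo → queue [Zoe, Pia, Bo]
Visit Zoe → queue [Pia, Bo]
Visit Pia; enqueue Cyd, Cal → queue [Bo, Cyd, Cal]
Visit Bo → queue [Cyd, Cal]
Visit Cyd; enqueue Vic, Lou, Gus → queue [Cal, Vic, Lou, Gus]
Visit Cal; enqueue Ivy, Ada → queue [Vic, Lou, Gus, Ivy, Ada]
Visit Vic → queue [Lou, Gus, Ivy, Ada]
Visit Lou → queue [Gus, Ivy, Ada]
Visit Gus → queue [Ivy, Ada]
Visit Ivy → queue [Ada]
Visit Ada → queue []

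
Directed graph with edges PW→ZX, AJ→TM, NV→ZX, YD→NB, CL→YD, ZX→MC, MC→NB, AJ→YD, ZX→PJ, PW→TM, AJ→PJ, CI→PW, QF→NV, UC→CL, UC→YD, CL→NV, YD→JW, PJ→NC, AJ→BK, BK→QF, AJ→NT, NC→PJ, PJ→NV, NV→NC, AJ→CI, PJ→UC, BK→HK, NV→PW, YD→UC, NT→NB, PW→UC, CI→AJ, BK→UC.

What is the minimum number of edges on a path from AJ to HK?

Level 0: AJ
Level 1: BK, CI, NT, PJ, TM, YD
Level 2: HK, JW, NB, NC, NV, PW, QF, UC
Level 3: CL, ZX
Level 4: MC
HK first appears at level 2.

2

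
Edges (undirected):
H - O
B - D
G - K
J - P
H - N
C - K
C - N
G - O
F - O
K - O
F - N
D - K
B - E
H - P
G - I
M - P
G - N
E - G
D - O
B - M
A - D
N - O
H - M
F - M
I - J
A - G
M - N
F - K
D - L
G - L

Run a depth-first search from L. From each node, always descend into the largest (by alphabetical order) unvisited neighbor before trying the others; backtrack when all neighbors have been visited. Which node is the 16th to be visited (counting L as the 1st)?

C

Visit L
L → G
G → O
O → N
N → M
M → P
P → J
J → I
P → H
M → F
F → K
K → D
D → B
B → E
D → A
K → C

Visit order: L, G, O, N, M, P, J, I, H, F, K, D, B, E, A, C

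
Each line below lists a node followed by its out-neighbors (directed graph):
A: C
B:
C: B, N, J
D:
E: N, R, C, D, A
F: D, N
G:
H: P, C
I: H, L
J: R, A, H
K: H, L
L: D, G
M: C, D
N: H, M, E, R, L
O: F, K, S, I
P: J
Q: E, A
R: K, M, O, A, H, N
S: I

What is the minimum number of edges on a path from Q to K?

Level 0: Q
Level 1: A, E
Level 2: C, D, N, R
Level 3: B, H, J, K, L, M, O
Level 4: F, G, I, P, S
K first appears at level 3.

3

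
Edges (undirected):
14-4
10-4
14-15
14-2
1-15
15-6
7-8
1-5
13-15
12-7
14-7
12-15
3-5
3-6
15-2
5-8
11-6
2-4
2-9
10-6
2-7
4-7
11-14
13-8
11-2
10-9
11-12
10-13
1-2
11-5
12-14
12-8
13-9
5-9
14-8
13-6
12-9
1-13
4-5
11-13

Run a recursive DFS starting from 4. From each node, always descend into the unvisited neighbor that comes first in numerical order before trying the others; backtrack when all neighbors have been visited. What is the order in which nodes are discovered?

4, 2, 1, 5, 3, 6, 10, 9, 12, 7, 8, 13, 11, 14, 15

Visit 4
4 → 2
2 → 1
1 → 5
5 → 3
3 → 6
6 → 10
10 → 9
9 → 12
12 → 7
7 → 8
8 → 13
13 → 11
11 → 14
14 → 15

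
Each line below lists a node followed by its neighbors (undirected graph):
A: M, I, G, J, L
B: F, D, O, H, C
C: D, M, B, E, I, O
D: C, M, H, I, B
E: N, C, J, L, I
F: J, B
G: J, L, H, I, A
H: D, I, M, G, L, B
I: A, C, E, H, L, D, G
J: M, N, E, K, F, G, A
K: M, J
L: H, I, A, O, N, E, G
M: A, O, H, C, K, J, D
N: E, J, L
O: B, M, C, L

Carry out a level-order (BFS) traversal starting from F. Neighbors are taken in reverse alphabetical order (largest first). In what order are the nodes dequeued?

Visit F; enqueue J, B → queue [J, B]
Visit J; enqueue N, M, K, G, E, A → queue [B, N, M, K, G, E, A]
Visit B; enqueue O, H, D, C → queue [N, M, K, G, E, A, O, H, D, C]
Visit N; enqueue L → queue [M, K, G, E, A, O, H, D, C, L]
Visit M → queue [K, G, E, A, O, H, D, C, L]
Visit K → queue [G, E, A, O, H, D, C, L]
Visit G; enqueue I → queue [E, A, O, H, D, C, L, I]
Visit E → queue [A, O, H, D, C, L, I]
Visit A → queue [O, H, D, C, L, I]
Visit O → queue [H, D, C, L, I]
Visit H → queue [D, C, L, I]
Visit D → queue [C, L, I]
Visit C → queue [L, I]
Visit L → queue [I]
Visit I → queue []

F, J, B, N, M, K, G, E, A, O, H, D, C, L, I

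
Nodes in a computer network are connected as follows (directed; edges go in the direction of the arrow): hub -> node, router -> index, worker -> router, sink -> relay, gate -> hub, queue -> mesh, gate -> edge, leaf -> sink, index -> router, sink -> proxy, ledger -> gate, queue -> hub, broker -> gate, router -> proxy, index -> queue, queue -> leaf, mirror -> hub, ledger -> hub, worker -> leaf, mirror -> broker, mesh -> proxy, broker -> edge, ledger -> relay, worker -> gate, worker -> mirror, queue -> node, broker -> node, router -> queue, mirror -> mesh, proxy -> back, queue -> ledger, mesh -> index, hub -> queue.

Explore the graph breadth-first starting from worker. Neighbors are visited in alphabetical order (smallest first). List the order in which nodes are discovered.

worker, gate, leaf, mirror, router, edge, hub, sink, broker, mesh, index, proxy, queue, node, relay, back, ledger

Visit worker; enqueue gate, leaf, mirror, router → queue [gate, leaf, mirror, router]
Visit gate; enqueue edge, hub → queue [leaf, mirror, router, edge, hub]
Visit leaf; enqueue sink → queue [mirror, router, edge, hub, sink]
Visit mirror; enqueue broker, mesh → queue [router, edge, hub, sink, broker, mesh]
Visit router; enqueue index, proxy, queue → queue [edge, hub, sink, broker, mesh, index, proxy, queue]
Visit edge → queue [hub, sink, broker, mesh, index, proxy, queue]
Visit hub; enqueue node → queue [sink, broker, mesh, index, proxy, queue, node]
Visit sink; enqueue relay → queue [broker, mesh, index, proxy, queue, node, relay]
Visit broker → queue [mesh, index, proxy, queue, node, relay]
Visit mesh → queue [index, proxy, queue, node, relay]
Visit index → queue [proxy, queue, node, relay]
Visit proxy; enqueue back → queue [queue, node, relay, back]
Visit queue; enqueue ledger → queue [node, relay, back, ledger]
Visit node → queue [relay, back, ledger]
Visit relay → queue [back, ledger]
Visit back → queue [ledger]
Visit ledger → queue []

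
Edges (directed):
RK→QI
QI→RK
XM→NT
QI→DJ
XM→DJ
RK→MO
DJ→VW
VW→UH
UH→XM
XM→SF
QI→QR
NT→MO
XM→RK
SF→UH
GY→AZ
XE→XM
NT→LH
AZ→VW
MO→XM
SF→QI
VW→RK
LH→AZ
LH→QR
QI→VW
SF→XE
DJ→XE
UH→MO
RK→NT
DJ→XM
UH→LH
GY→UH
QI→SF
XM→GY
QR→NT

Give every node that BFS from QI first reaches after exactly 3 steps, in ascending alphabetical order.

Level 0: QI
Level 1: DJ, QR, RK, SF, VW
Level 2: MO, NT, UH, XE, XM
Level 3: GY, LH
Level 4: AZ

GY, LH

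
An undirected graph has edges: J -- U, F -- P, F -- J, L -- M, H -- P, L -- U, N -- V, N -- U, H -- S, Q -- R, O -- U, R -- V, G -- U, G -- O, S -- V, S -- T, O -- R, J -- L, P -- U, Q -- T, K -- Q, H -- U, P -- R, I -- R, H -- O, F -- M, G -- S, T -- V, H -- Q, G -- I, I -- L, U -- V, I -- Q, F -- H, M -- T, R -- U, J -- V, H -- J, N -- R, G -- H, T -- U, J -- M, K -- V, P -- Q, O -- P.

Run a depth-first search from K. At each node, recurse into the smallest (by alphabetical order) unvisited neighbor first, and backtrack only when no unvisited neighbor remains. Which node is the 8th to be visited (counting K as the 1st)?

G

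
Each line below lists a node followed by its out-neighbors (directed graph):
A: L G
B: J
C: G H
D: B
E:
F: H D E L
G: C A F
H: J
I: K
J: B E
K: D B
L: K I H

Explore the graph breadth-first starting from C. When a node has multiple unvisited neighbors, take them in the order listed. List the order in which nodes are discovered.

Visit C; enqueue G, H → queue [G, H]
Visit G; enqueue A, F → queue [H, A, F]
Visit H; enqueue J → queue [A, F, J]
Visit A; enqueue L → queue [F, J, L]
Visit F; enqueue D, E → queue [J, L, D, E]
Visit J; enqueue B → queue [L, D, E, B]
Visit L; enqueue K, I → queue [D, E, B, K, I]
Visit D → queue [E, B, K, I]
Visit E → queue [B, K, I]
Visit B → queue [K, I]
Visit K → queue [I]
Visit I → queue []

C, G, H, A, F, J, L, D, E, B, K, I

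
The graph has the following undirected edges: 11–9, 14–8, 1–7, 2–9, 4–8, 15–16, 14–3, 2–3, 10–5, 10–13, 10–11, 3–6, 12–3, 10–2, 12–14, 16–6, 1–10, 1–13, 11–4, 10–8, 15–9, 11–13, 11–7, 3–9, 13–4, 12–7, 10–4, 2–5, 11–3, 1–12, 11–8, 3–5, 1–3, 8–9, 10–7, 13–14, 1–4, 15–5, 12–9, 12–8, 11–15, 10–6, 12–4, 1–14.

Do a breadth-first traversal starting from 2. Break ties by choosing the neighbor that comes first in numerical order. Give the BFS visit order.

2 3 5 9 10 1 6 11 12 14 15 8 4 7 13 16

Visit 2; enqueue 3, 5, 9, 10 → queue [3, 5, 9, 10]
Visit 3; enqueue 1, 6, 11, 12, 14 → queue [5, 9, 10, 1, 6, 11, 12, 14]
Visit 5; enqueue 15 → queue [9, 10, 1, 6, 11, 12, 14, 15]
Visit 9; enqueue 8 → queue [10, 1, 6, 11, 12, 14, 15, 8]
Visit 10; enqueue 4, 7, 13 → queue [1, 6, 11, 12, 14, 15, 8, 4, 7, 13]
Visit 1 → queue [6, 11, 12, 14, 15, 8, 4, 7, 13]
Visit 6; enqueue 16 → queue [11, 12, 14, 15, 8, 4, 7, 13, 16]
Visit 11 → queue [12, 14, 15, 8, 4, 7, 13, 16]
Visit 12 → queue [14, 15, 8, 4, 7, 13, 16]
Visit 14 → queue [15, 8, 4, 7, 13, 16]
Visit 15 → queue [8, 4, 7, 13, 16]
Visit 8 → queue [4, 7, 13, 16]
Visit 4 → queue [7, 13, 16]
Visit 7 → queue [13, 16]
Visit 13 → queue [16]
Visit 16 → queue []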